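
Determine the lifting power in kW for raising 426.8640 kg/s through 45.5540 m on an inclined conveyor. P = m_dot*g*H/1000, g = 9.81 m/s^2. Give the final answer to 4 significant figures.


P = 426.8640 * 9.81 * 45.5540 / 1000
P = 190.8 kW


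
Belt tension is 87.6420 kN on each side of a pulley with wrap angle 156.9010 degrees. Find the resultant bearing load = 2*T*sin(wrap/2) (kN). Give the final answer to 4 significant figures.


F = 2 * 87.6420 * sin(156.9010/2 deg)
F = 171.7 kN


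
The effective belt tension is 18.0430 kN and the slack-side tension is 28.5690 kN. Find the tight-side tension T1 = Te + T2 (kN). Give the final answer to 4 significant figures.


T1 = Te + T2 = 18.0430 + 28.5690
T1 = 46.61 kN


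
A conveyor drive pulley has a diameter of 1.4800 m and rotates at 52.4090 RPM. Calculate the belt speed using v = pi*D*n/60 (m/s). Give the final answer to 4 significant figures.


v = pi * 1.4800 * 52.4090 / 60
v = 4.061 m/s


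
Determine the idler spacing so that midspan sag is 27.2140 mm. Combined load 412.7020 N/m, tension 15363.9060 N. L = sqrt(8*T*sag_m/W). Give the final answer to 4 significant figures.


sag = 27.2140/1000 = 0.027214 m
L = sqrt(8 * 15363.9060 * 0.027214 / 412.7020)
L = 2.847 m


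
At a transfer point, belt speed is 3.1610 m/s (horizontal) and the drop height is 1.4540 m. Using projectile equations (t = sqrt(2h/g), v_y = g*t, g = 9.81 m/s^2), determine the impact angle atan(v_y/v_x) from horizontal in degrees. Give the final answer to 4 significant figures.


t = sqrt(2*1.4540/9.81) = 0.544456 s
v_y = 9.81 * 0.544456 = 5.34111 m/s
angle = atan(5.34111 / 3.1610) = 59.38 deg


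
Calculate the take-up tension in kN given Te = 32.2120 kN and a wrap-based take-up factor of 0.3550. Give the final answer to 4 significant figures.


T_tu = 32.2120 * 0.3550
T_tu = 11.44 kN


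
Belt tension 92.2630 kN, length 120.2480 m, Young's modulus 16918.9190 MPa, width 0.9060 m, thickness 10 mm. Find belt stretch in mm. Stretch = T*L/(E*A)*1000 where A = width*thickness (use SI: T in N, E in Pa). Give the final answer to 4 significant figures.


A = 0.9060 * 0.01 = 0.00906 m^2
Stretch = 92.2630*1000 * 120.2480 / (16918.9190e6 * 0.00906) * 1000
Stretch = 72.38 mm


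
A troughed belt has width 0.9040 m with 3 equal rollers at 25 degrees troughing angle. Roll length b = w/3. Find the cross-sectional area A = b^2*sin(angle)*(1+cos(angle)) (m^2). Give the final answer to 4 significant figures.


b = 0.9040/3 = 0.301333 m
A = 0.301333^2 * sin(25 deg) * (1 + cos(25 deg))
A = 0.07315 m^2


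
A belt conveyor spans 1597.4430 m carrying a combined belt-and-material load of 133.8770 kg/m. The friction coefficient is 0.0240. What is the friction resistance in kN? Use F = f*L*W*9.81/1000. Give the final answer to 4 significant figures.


F = 0.0240 * 1597.4430 * 133.8770 * 9.81 / 1000
F = 50.35 kN


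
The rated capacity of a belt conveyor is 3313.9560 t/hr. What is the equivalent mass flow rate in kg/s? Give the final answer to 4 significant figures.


m_dot = 3313.9560 * 1000 / 3600
m_dot = 920.5 kg/s


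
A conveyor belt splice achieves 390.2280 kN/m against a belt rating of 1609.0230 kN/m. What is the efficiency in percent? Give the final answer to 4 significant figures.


Eff = 390.2280 / 1609.0230 * 100
Eff = 24.25 %


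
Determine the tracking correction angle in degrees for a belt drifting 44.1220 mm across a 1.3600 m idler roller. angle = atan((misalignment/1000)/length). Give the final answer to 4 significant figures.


misalign_m = 44.1220 / 1000 = 0.044122 m
angle = atan(0.044122 / 1.3600)
angle = 1.858 deg


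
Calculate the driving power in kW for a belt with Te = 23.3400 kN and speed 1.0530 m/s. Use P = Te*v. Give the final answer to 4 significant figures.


P = Te * v = 23.3400 * 1.0530
P = 24.58 kW


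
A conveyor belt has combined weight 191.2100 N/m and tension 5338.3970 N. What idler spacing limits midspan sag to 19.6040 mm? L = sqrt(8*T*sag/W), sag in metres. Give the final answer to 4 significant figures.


sag = 19.6040/1000 = 0.019604 m
L = sqrt(8 * 5338.3970 * 0.019604 / 191.2100)
L = 2.093 m


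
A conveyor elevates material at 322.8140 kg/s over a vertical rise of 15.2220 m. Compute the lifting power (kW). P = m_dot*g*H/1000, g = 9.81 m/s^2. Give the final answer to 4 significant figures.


P = 322.8140 * 9.81 * 15.2220 / 1000
P = 48.21 kW


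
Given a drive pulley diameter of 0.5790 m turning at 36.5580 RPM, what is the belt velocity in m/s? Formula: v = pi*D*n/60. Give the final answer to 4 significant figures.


v = pi * 0.5790 * 36.5580 / 60
v = 1.108 m/s


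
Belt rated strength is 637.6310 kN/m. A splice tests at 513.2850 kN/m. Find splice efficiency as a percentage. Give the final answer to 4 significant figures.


Eff = 513.2850 / 637.6310 * 100
Eff = 80.50 %


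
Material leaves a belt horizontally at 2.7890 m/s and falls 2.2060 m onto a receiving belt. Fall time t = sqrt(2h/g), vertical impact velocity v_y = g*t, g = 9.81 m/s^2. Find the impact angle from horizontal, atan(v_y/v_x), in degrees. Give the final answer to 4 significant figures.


t = sqrt(2*2.2060/9.81) = 0.67063 s
v_y = 9.81 * 0.67063 = 6.57888 m/s
angle = atan(6.57888 / 2.7890) = 67.03 deg


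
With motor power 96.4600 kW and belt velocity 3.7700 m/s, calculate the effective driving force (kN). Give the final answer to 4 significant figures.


Te = P / v = 96.4600 / 3.7700
Te = 25.59 kN


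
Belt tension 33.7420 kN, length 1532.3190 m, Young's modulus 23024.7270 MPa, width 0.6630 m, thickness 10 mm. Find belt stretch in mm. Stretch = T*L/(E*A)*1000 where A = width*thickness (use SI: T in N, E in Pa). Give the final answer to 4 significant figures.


A = 0.6630 * 0.01 = 0.00663 m^2
Stretch = 33.7420*1000 * 1532.3190 / (23024.7270e6 * 0.00663) * 1000
Stretch = 338.7 mm


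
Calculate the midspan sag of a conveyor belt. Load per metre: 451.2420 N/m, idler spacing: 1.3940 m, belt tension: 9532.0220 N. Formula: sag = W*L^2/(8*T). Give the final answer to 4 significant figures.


sag = 451.2420 * 1.3940^2 / (8 * 9532.0220)
sag = 0.01150 m


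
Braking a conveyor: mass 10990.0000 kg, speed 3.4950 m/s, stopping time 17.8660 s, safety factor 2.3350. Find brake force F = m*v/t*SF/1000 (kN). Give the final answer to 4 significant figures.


F = 10990.0000 * 3.4950 / 17.8660 * 2.3350 / 1000
F = 5.020 kN


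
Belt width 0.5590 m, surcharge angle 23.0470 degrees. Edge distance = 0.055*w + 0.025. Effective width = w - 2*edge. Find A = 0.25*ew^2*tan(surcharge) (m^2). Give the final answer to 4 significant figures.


edge = 0.055*0.5590 + 0.025 = 0.055745 m
ew = 0.5590 - 2*0.055745 = 0.44751 m
A = 0.25 * 0.44751^2 * tan(23.0470 deg)
A = 0.02130 m^2


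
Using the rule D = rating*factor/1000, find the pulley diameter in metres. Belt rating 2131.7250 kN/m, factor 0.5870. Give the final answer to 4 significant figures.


D = 2131.7250 * 0.5870 / 1000
D = 1.251 m


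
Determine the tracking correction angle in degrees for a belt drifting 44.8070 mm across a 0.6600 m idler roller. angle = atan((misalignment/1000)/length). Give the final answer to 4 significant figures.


misalign_m = 44.8070 / 1000 = 0.044807 m
angle = atan(0.044807 / 0.6600)
angle = 3.884 deg


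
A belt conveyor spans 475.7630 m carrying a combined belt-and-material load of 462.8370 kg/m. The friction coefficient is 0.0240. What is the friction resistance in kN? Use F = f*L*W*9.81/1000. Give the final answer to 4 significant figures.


F = 0.0240 * 475.7630 * 462.8370 * 9.81 / 1000
F = 51.84 kN


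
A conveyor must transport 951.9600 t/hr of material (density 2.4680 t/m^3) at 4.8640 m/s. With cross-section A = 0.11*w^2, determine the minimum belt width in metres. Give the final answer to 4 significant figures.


A_req = 951.9600 / (4.8640 * 2.4680 * 3600) = 0.0220281 m^2
w = sqrt(0.0220281 / 0.11)
w = 0.4475 m


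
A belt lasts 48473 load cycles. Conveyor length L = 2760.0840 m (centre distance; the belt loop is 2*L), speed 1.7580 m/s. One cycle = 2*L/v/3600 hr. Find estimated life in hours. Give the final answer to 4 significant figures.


cycle_time = 2 * 2760.0840 / 1.7580 / 3600 = 0.87223 hr
life = 48473 * 0.87223 = 42280 hours


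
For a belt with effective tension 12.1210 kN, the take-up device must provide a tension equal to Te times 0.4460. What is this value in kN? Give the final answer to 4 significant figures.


T_tu = 12.1210 * 0.4460
T_tu = 5.406 kN


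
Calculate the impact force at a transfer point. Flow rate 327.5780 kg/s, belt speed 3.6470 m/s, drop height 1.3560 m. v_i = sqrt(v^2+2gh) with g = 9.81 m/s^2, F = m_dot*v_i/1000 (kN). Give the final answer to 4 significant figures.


v_i = sqrt(3.6470^2 + 2*9.81*1.3560) = 6.31707 m/s
F = 327.5780 * 6.31707 / 1000
F = 2.069 kN


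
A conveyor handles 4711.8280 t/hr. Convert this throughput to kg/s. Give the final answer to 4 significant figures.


m_dot = 4711.8280 * 1000 / 3600
m_dot = 1309 kg/s


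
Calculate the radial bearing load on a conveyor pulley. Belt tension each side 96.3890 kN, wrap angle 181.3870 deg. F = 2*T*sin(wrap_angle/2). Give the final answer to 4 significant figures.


F = 2 * 96.3890 * sin(181.3870/2 deg)
F = 192.8 kN


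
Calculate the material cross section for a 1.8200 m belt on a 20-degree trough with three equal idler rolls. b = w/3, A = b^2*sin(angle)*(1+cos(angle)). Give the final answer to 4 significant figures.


b = 1.8200/3 = 0.606667 m
A = 0.606667^2 * sin(20 deg) * (1 + cos(20 deg))
A = 0.2442 m^2


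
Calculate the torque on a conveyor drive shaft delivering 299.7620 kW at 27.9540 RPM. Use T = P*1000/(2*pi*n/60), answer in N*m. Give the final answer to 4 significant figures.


omega = 2*pi*27.9540/60 = 2.92734 rad/s
T = 299.7620*1000 / 2.92734
T = 102400 N*m


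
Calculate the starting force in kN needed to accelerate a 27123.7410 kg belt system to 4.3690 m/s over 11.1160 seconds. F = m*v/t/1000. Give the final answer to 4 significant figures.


F = 27123.7410 * 4.3690 / 11.1160 / 1000
F = 10.66 kN


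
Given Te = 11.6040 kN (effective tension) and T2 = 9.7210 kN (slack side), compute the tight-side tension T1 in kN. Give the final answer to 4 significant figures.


T1 = Te + T2 = 11.6040 + 9.7210
T1 = 21.32 kN


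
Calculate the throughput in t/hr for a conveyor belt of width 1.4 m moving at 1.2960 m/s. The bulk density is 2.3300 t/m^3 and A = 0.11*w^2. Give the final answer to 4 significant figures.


A = 0.11 * 1.4^2 = 0.2156 m^2
C = 0.2156 * 1.2960 * 2.3300 * 3600
C = 2344 t/hr


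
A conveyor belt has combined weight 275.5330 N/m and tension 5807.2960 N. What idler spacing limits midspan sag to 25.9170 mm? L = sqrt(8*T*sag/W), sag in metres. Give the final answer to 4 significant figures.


sag = 25.9170/1000 = 0.025917 m
L = sqrt(8 * 5807.2960 * 0.025917 / 275.5330)
L = 2.090 m


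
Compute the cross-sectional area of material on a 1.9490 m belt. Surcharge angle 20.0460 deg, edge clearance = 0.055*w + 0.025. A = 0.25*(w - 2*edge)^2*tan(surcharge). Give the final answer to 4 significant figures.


edge = 0.055*1.9490 + 0.025 = 0.132195 m
ew = 1.9490 - 2*0.132195 = 1.68461 m
A = 0.25 * 1.68461^2 * tan(20.0460 deg)
A = 0.2589 m^2


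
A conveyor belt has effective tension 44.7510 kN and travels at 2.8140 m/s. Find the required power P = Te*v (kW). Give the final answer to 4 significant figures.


P = Te * v = 44.7510 * 2.8140
P = 125.9 kW


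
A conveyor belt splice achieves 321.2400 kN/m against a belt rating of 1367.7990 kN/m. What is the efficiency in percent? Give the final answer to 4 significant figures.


Eff = 321.2400 / 1367.7990 * 100
Eff = 23.49 %


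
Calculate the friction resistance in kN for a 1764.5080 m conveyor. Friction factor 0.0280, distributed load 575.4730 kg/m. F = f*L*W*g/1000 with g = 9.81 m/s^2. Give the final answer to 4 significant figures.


F = 0.0280 * 1764.5080 * 575.4730 * 9.81 / 1000
F = 278.9 kN


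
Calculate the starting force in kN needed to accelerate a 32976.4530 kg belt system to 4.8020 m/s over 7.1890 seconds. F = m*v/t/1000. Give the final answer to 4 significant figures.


F = 32976.4530 * 4.8020 / 7.1890 / 1000
F = 22.03 kN


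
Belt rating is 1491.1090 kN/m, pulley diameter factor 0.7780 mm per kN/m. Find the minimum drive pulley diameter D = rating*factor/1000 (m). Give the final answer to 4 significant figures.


D = 1491.1090 * 0.7780 / 1000
D = 1.160 m


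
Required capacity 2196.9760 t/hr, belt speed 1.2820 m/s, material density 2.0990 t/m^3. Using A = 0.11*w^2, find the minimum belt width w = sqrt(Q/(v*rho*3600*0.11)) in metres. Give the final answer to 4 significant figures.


A_req = 2196.9760 / (1.2820 * 2.0990 * 3600) = 0.226789 m^2
w = sqrt(0.226789 / 0.11)
w = 1.436 m


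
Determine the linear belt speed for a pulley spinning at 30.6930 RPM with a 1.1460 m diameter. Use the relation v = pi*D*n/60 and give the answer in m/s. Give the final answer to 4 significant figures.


v = pi * 1.1460 * 30.6930 / 60
v = 1.842 m/s


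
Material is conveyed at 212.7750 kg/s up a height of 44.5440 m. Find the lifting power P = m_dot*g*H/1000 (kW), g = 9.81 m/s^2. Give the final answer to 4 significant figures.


P = 212.7750 * 9.81 * 44.5440 / 1000
P = 92.98 kW


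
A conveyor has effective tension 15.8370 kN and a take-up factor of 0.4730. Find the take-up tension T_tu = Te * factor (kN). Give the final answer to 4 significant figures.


T_tu = 15.8370 * 0.4730
T_tu = 7.491 kN


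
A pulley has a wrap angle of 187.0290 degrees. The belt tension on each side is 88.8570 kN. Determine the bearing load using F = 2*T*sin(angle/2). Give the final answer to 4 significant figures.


F = 2 * 88.8570 * sin(187.0290/2 deg)
F = 177.4 kN


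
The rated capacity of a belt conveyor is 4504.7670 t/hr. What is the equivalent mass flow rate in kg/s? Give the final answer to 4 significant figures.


m_dot = 4504.7670 * 1000 / 3600
m_dot = 1251 kg/s


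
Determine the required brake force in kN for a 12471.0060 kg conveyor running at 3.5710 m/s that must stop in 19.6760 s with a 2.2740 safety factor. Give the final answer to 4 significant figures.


F = 12471.0060 * 3.5710 / 19.6760 * 2.2740 / 1000
F = 5.147 kN


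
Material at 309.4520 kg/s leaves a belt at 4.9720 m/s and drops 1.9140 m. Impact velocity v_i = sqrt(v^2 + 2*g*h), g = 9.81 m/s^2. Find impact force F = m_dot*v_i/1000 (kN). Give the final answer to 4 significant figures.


v_i = sqrt(4.9720^2 + 2*9.81*1.9140) = 7.89135 m/s
F = 309.4520 * 7.89135 / 1000
F = 2.442 kN


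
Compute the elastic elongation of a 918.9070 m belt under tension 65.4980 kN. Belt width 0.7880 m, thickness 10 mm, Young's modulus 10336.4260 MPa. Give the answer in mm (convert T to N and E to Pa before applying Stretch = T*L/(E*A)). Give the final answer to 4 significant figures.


A = 0.7880 * 0.01 = 0.00788 m^2
Stretch = 65.4980*1000 * 918.9070 / (10336.4260e6 * 0.00788) * 1000
Stretch = 738.9 mm


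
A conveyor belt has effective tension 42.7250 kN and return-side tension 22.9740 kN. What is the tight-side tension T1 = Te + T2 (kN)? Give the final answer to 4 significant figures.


T1 = Te + T2 = 42.7250 + 22.9740
T1 = 65.70 kN


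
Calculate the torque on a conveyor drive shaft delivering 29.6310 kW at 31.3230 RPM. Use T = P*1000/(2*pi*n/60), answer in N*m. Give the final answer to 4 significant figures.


omega = 2*pi*31.3230/60 = 3.28014 rad/s
T = 29.6310*1000 / 3.28014
T = 9033 N*m


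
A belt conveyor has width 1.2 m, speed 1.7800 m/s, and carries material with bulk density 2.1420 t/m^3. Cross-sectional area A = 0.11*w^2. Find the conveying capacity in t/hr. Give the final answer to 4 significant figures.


A = 0.11 * 1.2^2 = 0.1584 m^2
C = 0.1584 * 1.7800 * 2.1420 * 3600
C = 2174 t/hr


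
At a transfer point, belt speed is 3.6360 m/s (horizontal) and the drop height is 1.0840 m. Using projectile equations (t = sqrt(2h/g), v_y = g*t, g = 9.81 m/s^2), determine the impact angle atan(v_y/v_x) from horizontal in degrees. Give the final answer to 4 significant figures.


t = sqrt(2*1.0840/9.81) = 0.470105 s
v_y = 9.81 * 0.470105 = 4.61173 m/s
angle = atan(4.61173 / 3.6360) = 51.75 deg


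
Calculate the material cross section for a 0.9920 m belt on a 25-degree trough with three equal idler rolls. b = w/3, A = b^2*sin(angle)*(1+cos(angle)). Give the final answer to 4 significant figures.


b = 0.9920/3 = 0.330667 m
A = 0.330667^2 * sin(25 deg) * (1 + cos(25 deg))
A = 0.08809 m^2


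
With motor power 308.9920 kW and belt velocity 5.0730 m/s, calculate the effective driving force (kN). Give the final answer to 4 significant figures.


Te = P / v = 308.9920 / 5.0730
Te = 60.91 kN


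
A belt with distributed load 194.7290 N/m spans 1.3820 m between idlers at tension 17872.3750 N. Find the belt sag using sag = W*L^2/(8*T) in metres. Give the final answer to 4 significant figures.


sag = 194.7290 * 1.3820^2 / (8 * 17872.3750)
sag = 0.002601 m


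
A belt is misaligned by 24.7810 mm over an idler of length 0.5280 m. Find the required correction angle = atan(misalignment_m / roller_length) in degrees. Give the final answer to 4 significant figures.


misalign_m = 24.7810 / 1000 = 0.024781 m
angle = atan(0.024781 / 0.5280)
angle = 2.687 deg


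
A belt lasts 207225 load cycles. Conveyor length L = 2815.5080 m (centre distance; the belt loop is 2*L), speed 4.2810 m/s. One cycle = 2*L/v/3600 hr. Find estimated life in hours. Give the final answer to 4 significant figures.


cycle_time = 2 * 2815.5080 / 4.2810 / 3600 = 0.365375 hr
life = 207225 * 0.365375 = 75710 hours


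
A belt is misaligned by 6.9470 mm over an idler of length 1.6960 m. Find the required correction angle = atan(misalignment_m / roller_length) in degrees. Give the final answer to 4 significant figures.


misalign_m = 6.9470 / 1000 = 0.006947 m
angle = atan(0.006947 / 1.6960)
angle = 0.2347 deg


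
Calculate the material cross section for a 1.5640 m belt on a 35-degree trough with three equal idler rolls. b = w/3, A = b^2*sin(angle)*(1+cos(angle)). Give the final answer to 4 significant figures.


b = 1.5640/3 = 0.521333 m
A = 0.521333^2 * sin(35 deg) * (1 + cos(35 deg))
A = 0.2836 m^2


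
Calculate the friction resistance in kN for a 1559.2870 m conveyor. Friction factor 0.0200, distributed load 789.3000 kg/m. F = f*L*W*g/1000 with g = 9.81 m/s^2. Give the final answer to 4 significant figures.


F = 0.0200 * 1559.2870 * 789.3000 * 9.81 / 1000
F = 241.5 kN


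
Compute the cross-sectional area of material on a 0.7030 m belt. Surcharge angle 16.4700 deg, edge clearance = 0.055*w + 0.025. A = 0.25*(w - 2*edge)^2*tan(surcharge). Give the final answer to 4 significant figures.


edge = 0.055*0.7030 + 0.025 = 0.063665 m
ew = 0.7030 - 2*0.063665 = 0.57567 m
A = 0.25 * 0.57567^2 * tan(16.4700 deg)
A = 0.02449 m^2


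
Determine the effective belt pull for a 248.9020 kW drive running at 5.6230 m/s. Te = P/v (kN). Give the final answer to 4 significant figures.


Te = P / v = 248.9020 / 5.6230
Te = 44.26 kN


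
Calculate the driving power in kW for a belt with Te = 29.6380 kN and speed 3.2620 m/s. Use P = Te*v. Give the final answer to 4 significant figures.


P = Te * v = 29.6380 * 3.2620
P = 96.68 kW


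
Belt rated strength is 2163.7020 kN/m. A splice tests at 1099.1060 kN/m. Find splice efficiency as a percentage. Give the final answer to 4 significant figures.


Eff = 1099.1060 / 2163.7020 * 100
Eff = 50.80 %


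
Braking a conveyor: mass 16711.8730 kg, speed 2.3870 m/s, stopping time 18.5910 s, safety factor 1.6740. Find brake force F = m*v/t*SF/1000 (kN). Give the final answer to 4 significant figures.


F = 16711.8730 * 2.3870 / 18.5910 * 1.6740 / 1000
F = 3.592 kN


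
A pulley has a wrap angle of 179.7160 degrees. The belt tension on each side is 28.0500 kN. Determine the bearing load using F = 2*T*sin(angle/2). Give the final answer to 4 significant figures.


F = 2 * 28.0500 * sin(179.7160/2 deg)
F = 56.10 kN


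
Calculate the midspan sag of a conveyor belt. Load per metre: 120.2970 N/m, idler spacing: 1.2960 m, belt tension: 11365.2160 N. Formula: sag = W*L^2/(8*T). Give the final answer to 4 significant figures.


sag = 120.2970 * 1.2960^2 / (8 * 11365.2160)
sag = 0.002222 m


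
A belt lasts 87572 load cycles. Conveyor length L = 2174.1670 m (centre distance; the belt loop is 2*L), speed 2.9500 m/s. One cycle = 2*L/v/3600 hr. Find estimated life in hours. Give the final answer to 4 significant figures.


cycle_time = 2 * 2174.1670 / 2.9500 / 3600 = 0.409448 hr
life = 87572 * 0.409448 = 35860 hours


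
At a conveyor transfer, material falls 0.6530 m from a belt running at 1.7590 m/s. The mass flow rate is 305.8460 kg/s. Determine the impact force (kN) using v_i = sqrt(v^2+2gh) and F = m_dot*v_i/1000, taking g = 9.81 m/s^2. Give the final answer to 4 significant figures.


v_i = sqrt(1.7590^2 + 2*9.81*0.6530) = 3.98823 m/s
F = 305.8460 * 3.98823 / 1000
F = 1.220 kN


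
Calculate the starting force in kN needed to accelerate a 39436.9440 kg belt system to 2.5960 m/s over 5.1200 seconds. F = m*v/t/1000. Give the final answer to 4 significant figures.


F = 39436.9440 * 2.5960 / 5.1200 / 1000
F = 20.00 kN


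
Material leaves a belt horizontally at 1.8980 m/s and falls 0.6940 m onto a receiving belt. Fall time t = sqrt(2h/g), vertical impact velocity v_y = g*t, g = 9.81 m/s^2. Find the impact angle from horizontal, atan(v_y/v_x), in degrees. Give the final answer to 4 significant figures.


t = sqrt(2*0.6940/9.81) = 0.376149 s
v_y = 9.81 * 0.376149 = 3.69002 m/s
angle = atan(3.69002 / 1.8980) = 62.78 deg


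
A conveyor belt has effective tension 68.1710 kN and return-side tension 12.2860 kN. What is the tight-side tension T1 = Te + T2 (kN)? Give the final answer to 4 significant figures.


T1 = Te + T2 = 68.1710 + 12.2860
T1 = 80.46 kN


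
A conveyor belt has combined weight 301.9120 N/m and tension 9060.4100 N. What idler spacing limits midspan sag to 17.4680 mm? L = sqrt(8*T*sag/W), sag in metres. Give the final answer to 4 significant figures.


sag = 17.4680/1000 = 0.017468 m
L = sqrt(8 * 9060.4100 * 0.017468 / 301.9120)
L = 2.048 m


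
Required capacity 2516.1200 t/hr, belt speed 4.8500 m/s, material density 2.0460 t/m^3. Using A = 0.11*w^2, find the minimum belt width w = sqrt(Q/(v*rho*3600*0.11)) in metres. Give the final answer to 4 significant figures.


A_req = 2516.1200 / (4.8500 * 2.0460 * 3600) = 0.0704339 m^2
w = sqrt(0.0704339 / 0.11)
w = 0.8002 m


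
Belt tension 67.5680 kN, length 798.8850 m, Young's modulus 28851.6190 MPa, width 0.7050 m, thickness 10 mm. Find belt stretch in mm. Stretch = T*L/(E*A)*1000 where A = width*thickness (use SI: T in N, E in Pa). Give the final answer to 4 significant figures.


A = 0.7050 * 0.01 = 0.00705 m^2
Stretch = 67.5680*1000 * 798.8850 / (28851.6190e6 * 0.00705) * 1000
Stretch = 265.4 mm


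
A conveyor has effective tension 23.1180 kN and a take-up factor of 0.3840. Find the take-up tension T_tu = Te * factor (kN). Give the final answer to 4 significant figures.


T_tu = 23.1180 * 0.3840
T_tu = 8.877 kN


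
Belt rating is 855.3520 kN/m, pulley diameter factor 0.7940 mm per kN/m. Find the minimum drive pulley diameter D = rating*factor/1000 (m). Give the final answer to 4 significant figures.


D = 855.3520 * 0.7940 / 1000
D = 0.6791 m


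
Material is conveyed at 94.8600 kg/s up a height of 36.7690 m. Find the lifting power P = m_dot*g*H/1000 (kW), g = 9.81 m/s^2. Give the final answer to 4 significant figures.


P = 94.8600 * 9.81 * 36.7690 / 1000
P = 34.22 kW


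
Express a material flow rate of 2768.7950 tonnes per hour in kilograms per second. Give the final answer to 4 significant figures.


m_dot = 2768.7950 * 1000 / 3600
m_dot = 769.1 kg/s


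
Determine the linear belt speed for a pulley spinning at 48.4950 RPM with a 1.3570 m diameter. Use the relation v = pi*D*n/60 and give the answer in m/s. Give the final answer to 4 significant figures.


v = pi * 1.3570 * 48.4950 / 60
v = 3.446 m/s


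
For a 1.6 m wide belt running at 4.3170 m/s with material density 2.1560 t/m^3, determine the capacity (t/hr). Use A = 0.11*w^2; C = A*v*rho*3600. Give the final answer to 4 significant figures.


A = 0.11 * 1.6^2 = 0.2816 m^2
C = 0.2816 * 4.3170 * 2.1560 * 3600
C = 9436 t/hr


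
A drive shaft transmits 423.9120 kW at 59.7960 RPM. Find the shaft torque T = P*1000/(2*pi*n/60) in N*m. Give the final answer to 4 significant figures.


omega = 2*pi*59.7960/60 = 6.26182 rad/s
T = 423.9120*1000 / 6.26182
T = 67700 N*m


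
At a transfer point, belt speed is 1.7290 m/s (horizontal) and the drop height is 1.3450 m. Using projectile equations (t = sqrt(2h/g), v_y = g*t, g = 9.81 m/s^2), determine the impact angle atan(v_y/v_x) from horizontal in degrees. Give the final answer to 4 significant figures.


t = sqrt(2*1.3450/9.81) = 0.523651 s
v_y = 9.81 * 0.523651 = 5.13702 m/s
angle = atan(5.13702 / 1.7290) = 71.40 deg


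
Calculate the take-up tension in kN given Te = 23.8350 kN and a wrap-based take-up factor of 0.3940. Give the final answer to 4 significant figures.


T_tu = 23.8350 * 0.3940
T_tu = 9.391 kN


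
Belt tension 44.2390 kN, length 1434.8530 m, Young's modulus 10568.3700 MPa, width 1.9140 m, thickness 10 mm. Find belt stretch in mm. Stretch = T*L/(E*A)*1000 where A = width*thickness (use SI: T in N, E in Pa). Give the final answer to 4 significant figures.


A = 1.9140 * 0.01 = 0.01914 m^2
Stretch = 44.2390*1000 * 1434.8530 / (10568.3700e6 * 0.01914) * 1000
Stretch = 313.8 mm


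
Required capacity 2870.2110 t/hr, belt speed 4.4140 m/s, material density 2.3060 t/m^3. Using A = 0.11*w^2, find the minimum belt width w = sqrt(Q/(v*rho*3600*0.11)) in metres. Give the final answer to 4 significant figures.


A_req = 2870.2110 / (4.4140 * 2.3060 * 3600) = 0.0783285 m^2
w = sqrt(0.0783285 / 0.11)
w = 0.8438 m


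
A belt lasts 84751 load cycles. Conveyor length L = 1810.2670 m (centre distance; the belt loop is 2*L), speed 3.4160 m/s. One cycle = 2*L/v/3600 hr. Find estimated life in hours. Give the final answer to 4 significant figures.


cycle_time = 2 * 1810.2670 / 3.4160 / 3600 = 0.29441 hr
life = 84751 * 0.29441 = 24950 hours


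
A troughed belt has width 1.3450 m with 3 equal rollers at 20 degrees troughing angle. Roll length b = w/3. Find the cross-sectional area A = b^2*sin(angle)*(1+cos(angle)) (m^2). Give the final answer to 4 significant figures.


b = 1.3450/3 = 0.448333 m
A = 0.448333^2 * sin(20 deg) * (1 + cos(20 deg))
A = 0.1333 m^2


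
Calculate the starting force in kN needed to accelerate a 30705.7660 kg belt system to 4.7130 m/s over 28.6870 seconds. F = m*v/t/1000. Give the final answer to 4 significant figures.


F = 30705.7660 * 4.7130 / 28.6870 / 1000
F = 5.045 kN


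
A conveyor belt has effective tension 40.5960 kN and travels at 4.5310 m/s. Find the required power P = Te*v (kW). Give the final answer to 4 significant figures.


P = Te * v = 40.5960 * 4.5310
P = 183.9 kW


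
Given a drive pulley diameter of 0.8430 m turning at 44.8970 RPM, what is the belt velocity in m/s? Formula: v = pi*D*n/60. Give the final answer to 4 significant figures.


v = pi * 0.8430 * 44.8970 / 60
v = 1.982 m/s


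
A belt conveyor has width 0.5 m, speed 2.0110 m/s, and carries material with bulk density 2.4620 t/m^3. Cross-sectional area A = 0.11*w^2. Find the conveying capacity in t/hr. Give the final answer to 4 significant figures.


A = 0.11 * 0.5^2 = 0.0275 m^2
C = 0.0275 * 2.0110 * 2.4620 * 3600
C = 490.2 t/hr


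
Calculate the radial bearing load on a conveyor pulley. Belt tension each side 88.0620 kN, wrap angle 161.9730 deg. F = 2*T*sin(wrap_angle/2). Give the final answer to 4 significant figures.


F = 2 * 88.0620 * sin(161.9730/2 deg)
F = 173.9 kN


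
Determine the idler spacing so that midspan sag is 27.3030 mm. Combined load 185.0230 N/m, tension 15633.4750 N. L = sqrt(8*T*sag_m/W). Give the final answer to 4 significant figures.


sag = 27.3030/1000 = 0.027303 m
L = sqrt(8 * 15633.4750 * 0.027303 / 185.0230)
L = 4.296 m


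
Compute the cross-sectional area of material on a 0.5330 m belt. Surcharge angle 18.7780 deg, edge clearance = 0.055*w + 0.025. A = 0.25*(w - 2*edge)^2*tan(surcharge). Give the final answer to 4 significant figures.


edge = 0.055*0.5330 + 0.025 = 0.054315 m
ew = 0.5330 - 2*0.054315 = 0.42437 m
A = 0.25 * 0.42437^2 * tan(18.7780 deg)
A = 0.01531 m^2


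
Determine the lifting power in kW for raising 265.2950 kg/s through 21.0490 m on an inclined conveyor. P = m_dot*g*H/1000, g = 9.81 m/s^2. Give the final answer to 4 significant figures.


P = 265.2950 * 9.81 * 21.0490 / 1000
P = 54.78 kW


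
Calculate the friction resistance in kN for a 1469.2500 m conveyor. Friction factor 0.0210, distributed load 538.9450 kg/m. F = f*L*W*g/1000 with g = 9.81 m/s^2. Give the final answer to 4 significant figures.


F = 0.0210 * 1469.2500 * 538.9450 * 9.81 / 1000
F = 163.1 kN


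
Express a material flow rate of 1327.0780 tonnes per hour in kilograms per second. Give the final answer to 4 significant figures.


m_dot = 1327.0780 * 1000 / 3600
m_dot = 368.6 kg/s


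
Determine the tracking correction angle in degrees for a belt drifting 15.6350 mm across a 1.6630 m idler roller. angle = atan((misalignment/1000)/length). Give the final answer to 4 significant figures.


misalign_m = 15.6350 / 1000 = 0.015635 m
angle = atan(0.015635 / 1.6630)
angle = 0.5387 deg


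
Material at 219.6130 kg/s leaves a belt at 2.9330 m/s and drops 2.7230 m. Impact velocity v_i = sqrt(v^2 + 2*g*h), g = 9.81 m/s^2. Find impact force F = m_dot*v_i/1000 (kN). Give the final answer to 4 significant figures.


v_i = sqrt(2.9330^2 + 2*9.81*2.7230) = 7.87577 m/s
F = 219.6130 * 7.87577 / 1000
F = 1.730 kN


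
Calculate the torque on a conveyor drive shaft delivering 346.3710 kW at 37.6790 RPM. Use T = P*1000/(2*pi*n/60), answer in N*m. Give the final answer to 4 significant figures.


omega = 2*pi*37.6790/60 = 3.94574 rad/s
T = 346.3710*1000 / 3.94574
T = 87780 N*m


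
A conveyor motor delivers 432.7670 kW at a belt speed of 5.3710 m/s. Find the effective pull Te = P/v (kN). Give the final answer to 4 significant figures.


Te = P / v = 432.7670 / 5.3710
Te = 80.57 kN


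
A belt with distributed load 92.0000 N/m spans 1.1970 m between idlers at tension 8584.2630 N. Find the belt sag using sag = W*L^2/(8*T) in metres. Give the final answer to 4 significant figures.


sag = 92.0000 * 1.1970^2 / (8 * 8584.2630)
sag = 0.001919 m


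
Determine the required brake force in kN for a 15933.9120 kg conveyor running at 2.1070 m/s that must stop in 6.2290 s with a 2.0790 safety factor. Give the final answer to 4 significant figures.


F = 15933.9120 * 2.1070 / 6.2290 * 2.0790 / 1000
F = 11.21 kN


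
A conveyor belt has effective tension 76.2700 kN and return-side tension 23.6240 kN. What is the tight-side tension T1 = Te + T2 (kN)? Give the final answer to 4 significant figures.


T1 = Te + T2 = 76.2700 + 23.6240
T1 = 99.89 kN


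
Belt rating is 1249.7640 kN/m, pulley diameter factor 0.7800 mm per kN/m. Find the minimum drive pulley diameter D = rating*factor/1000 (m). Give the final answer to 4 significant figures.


D = 1249.7640 * 0.7800 / 1000
D = 0.9748 m


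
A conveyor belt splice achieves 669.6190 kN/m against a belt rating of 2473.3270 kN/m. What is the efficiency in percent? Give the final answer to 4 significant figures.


Eff = 669.6190 / 2473.3270 * 100
Eff = 27.07 %


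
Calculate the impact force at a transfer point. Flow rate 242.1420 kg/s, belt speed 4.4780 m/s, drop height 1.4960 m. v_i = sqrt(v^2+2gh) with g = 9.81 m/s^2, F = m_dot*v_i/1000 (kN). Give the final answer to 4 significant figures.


v_i = sqrt(4.4780^2 + 2*9.81*1.4960) = 7.0288 m/s
F = 242.1420 * 7.0288 / 1000
F = 1.702 kN


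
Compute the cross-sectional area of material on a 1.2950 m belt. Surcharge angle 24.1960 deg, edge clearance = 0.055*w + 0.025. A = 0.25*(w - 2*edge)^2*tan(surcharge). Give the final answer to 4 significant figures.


edge = 0.055*1.2950 + 0.025 = 0.096225 m
ew = 1.2950 - 2*0.096225 = 1.10255 m
A = 0.25 * 1.10255^2 * tan(24.1960 deg)
A = 0.1366 m^2


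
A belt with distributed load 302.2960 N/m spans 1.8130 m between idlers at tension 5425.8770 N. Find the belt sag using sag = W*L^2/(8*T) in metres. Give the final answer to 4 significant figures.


sag = 302.2960 * 1.8130^2 / (8 * 5425.8770)
sag = 0.02289 m


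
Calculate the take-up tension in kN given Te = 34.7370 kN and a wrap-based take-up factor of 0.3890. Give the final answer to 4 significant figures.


T_tu = 34.7370 * 0.3890
T_tu = 13.51 kN


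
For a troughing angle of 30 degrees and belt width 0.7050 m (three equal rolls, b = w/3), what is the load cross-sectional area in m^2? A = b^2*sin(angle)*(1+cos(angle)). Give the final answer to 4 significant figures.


b = 0.7050/3 = 0.235 m
A = 0.235^2 * sin(30 deg) * (1 + cos(30 deg))
A = 0.05153 m^2


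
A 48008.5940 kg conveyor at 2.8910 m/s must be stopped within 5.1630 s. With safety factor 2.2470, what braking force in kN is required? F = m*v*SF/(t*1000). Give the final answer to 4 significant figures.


F = 48008.5940 * 2.8910 / 5.1630 * 2.2470 / 1000
F = 60.40 kN


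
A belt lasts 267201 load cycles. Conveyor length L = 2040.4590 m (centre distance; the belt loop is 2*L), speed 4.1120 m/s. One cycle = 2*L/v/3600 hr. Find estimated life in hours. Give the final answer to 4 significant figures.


cycle_time = 2 * 2040.4590 / 4.1120 / 3600 = 0.275678 hr
life = 267201 * 0.275678 = 73660 hours


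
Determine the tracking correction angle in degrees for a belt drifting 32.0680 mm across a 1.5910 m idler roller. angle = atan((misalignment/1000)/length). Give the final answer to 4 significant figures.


misalign_m = 32.0680 / 1000 = 0.032068 m
angle = atan(0.032068 / 1.5910)
angle = 1.155 deg


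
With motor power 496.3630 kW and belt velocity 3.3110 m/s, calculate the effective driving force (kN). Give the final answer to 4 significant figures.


Te = P / v = 496.3630 / 3.3110
Te = 149.9 kN


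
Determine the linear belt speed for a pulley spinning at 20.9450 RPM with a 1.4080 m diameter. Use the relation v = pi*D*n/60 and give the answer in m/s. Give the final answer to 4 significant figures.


v = pi * 1.4080 * 20.9450 / 60
v = 1.544 m/s


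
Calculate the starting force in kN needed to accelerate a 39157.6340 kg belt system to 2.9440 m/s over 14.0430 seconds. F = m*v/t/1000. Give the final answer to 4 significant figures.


F = 39157.6340 * 2.9440 / 14.0430 / 1000
F = 8.209 kN


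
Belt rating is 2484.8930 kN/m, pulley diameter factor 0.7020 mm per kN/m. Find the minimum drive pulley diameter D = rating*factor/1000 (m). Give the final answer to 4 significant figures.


D = 2484.8930 * 0.7020 / 1000
D = 1.744 m


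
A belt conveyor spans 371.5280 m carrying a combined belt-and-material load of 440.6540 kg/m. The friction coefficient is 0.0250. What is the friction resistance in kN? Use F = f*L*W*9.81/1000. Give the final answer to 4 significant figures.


F = 0.0250 * 371.5280 * 440.6540 * 9.81 / 1000
F = 40.15 kN


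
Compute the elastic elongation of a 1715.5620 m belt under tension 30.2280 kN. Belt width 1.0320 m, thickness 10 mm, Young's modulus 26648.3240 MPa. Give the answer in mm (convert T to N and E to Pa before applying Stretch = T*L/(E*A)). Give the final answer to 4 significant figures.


A = 1.0320 * 0.01 = 0.01032 m^2
Stretch = 30.2280*1000 * 1715.5620 / (26648.3240e6 * 0.01032) * 1000
Stretch = 188.6 mm


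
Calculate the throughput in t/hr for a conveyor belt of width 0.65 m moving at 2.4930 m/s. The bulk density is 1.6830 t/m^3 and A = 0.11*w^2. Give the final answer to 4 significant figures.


A = 0.11 * 0.65^2 = 0.046475 m^2
C = 0.046475 * 2.4930 * 1.6830 * 3600
C = 702.0 t/hr


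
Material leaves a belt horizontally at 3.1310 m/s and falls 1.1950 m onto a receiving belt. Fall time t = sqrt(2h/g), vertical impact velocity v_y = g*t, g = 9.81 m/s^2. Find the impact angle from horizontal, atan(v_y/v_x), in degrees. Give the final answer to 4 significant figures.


t = sqrt(2*1.1950/9.81) = 0.493588 s
v_y = 9.81 * 0.493588 = 4.8421 m/s
angle = atan(4.8421 / 3.1310) = 57.11 deg


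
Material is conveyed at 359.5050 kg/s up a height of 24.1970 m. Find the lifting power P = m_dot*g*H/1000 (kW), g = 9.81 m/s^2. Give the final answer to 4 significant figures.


P = 359.5050 * 9.81 * 24.1970 / 1000
P = 85.34 kW


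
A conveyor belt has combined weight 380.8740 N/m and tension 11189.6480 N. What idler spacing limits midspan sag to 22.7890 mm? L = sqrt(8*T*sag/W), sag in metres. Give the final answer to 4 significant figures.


sag = 22.7890/1000 = 0.022789 m
L = sqrt(8 * 11189.6480 * 0.022789 / 380.8740)
L = 2.314 m


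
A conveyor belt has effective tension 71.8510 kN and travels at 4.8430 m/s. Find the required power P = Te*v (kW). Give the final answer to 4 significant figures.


P = Te * v = 71.8510 * 4.8430
P = 348.0 kW


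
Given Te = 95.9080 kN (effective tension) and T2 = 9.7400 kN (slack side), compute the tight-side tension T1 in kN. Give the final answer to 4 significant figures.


T1 = Te + T2 = 95.9080 + 9.7400
T1 = 105.6 kN


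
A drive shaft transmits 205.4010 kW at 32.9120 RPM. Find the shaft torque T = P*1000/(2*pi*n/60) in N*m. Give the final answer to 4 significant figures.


omega = 2*pi*32.9120/60 = 3.44654 rad/s
T = 205.4010*1000 / 3.44654
T = 59600 N*m


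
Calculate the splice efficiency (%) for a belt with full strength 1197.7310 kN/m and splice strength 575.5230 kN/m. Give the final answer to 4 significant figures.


Eff = 575.5230 / 1197.7310 * 100
Eff = 48.05 %


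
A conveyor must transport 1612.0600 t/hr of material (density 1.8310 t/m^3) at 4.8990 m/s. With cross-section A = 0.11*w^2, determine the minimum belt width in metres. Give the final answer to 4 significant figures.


A_req = 1612.0600 / (4.8990 * 1.8310 * 3600) = 0.049921 m^2
w = sqrt(0.049921 / 0.11)
w = 0.6737 m


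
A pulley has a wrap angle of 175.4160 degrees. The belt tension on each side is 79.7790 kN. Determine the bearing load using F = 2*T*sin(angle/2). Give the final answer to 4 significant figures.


F = 2 * 79.7790 * sin(175.4160/2 deg)
F = 159.4 kN


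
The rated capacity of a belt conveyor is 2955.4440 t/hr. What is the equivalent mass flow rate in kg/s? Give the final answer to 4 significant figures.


m_dot = 2955.4440 * 1000 / 3600
m_dot = 821.0 kg/s


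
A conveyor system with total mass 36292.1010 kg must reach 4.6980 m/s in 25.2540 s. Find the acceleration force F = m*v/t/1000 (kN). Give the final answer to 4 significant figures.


F = 36292.1010 * 4.6980 / 25.2540 / 1000
F = 6.751 kN


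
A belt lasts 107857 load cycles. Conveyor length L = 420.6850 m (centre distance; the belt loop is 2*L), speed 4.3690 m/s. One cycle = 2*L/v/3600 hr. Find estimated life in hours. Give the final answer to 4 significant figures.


cycle_time = 2 * 420.6850 / 4.3690 / 3600 = 0.0534937 hr
life = 107857 * 0.0534937 = 5770 hours


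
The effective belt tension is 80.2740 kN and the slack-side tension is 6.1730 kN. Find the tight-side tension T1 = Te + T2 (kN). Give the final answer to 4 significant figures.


T1 = Te + T2 = 80.2740 + 6.1730
T1 = 86.45 kN


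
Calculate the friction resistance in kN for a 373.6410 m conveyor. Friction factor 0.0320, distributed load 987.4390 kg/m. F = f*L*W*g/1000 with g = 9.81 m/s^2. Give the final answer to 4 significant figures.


F = 0.0320 * 373.6410 * 987.4390 * 9.81 / 1000
F = 115.8 kN
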